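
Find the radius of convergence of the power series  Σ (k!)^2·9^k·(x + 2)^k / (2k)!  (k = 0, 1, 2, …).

R = 4/9

The ratio of consecutive coefficients is (k+1)²/[(2k+1)·(2k+2)] · 9 → 9/4.
Convergence for |x + 2| · 9/4 < 1, i.e. |x + 2| < 4/9. So R = 4/9.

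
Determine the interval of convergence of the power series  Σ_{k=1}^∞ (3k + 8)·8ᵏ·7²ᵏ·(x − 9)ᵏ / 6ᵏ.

(1761/196, 1767/196)

Apply the ratio test: |a_{k+1}| / |a_k| = [(3(k+1) + 8)/(3k + 8)] · 8·49/6, which tends to 196/3 as k → ∞.
Hence the series converges for |x − 9| < 1/(196/3) = 3/196, so the radius of convergence is 3/196.
Endpoint x = 1767/196: the terms have absolute value of order k, which does not tend to 0, so the series diverges by the divergence test.
At x = 1761/196: the terms have absolute value of order k, which does not tend to 0, so the series diverges by the divergence test.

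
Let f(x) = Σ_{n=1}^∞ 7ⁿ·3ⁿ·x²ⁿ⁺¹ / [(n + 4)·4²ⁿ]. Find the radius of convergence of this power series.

R = 4√21/21

Apply the ratio test: |a_{n+1}| / |a_n| = [(n + 4)/((n+1) + 4)] · 7·3/16, which tends to 21/16 as n → ∞.
Writing y = x², the series in y has radius 16/21, so |x| < √(16/21) and R = 4√21/21.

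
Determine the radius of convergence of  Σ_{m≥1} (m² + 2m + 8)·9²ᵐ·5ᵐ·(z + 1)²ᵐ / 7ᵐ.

R = √35/45

Apply the ratio test: |a_{m+1}| / |a_m| = [((m+1)² + 2(m+1) + 8)/(m² + 2m + 8)] · 81·5/7, which tends to 405/7 as m → ∞.
Writing y = (z + 1)², the series in y has radius 7/405, so |z + 1| < √(7/405) and R = √35/45.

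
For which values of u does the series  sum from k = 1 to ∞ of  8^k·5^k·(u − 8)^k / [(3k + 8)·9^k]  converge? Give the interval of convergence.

By the ratio test, |a_{k+1}/a_k| = [(3k + 8)/(3(k+1) + 8)] · 8·5/9 → 40/9.
Thus R = 1/(40/9) = 9/40.
Endpoint u = 329/40: comparison with the harmonic series Σ 1/k shows the series diverges.
When u = 311/40, the terms alternate in sign and decrease monotonically to 0 in absolute value (size ~ c/k), so the alternating series test gives convergence.

[311/40, 329/40)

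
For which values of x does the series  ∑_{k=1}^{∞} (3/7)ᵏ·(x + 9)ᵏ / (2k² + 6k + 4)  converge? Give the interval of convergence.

The ratio of consecutive coefficients is [(2k² + 6k + 4)/(2(k+1)² + 6(k+1) + 4)] · 3/7 → 3/7.
The series converges when 3/7 · |x + 9| < 1, giving R = 7/3.
Check x = -20/3: the terms are on the order of 1/k², so the series converges absolutely by comparison with the p-series (p = 2 > 1).
Check x = -34/3: the series is dominated by a constant times Σ 1/k², which converges (p = 2 > 1).

[-34/3, -20/3]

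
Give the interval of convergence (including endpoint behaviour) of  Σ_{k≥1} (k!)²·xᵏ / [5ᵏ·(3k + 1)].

By the ratio test, |a_{k+1}/a_k| = (k+1)² · 1/5 · (3k + 1)/(3(k+1) + 1) → ∞.
The ratio grows without bound, so the series diverges whenever x ≠ 0; it converges only at x = 0. R = 0.

{0}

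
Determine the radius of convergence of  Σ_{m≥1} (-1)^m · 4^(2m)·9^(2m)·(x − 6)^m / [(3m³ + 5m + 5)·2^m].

R = 1/648

By the ratio test, |a_{m+1}/a_m| = [(3m³ + 5m + 5)/(3(m+1)³ + 5(m+1) + 5)] · 16·81/2 → 648.
Thus R = 1/(648) = 1/648.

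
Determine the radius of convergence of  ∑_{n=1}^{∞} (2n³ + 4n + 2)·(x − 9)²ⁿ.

R = 1

Apply the ratio test: |a_{n+1}| / |a_n| = (2(n+1)³ + 4(n+1) + 2)/(2n³ + 4n + 2), which tends to 1 as n → ∞.
Writing y = (x − 9)², the series in y has radius 1, so |x − 9| < √(1) = 1 and R = 1.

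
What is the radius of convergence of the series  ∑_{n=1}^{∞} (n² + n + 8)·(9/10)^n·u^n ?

Apply the ratio test: |a_{n+1}| / |a_n| = [((n+1)² + (n+1) + 8)/(n² + n + 8)] · 9/10, which tends to 9/10 as n → ∞.
Thus R = 1/(9/10) = 10/9.

R = 10/9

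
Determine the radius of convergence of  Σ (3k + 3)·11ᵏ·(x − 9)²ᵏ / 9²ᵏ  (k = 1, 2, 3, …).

R = 9√11/11

The ratio of consecutive coefficients is [(3(k+1) + 3)/(3k + 3)] · 11/81 → 11/81.
Since the exponent of (x − 9) increases by 2 each term, convergence requires |x − 9|² < 81/11, hence R = 9√11/11.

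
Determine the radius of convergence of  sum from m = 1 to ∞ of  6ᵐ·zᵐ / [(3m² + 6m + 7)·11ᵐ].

By the ratio test, |a_{m+1}/a_m| = [(3m² + 6m + 7)/(3(m+1)² + 6(m+1) + 7)] · 6/11 → 6/11.
Convergence for |z| · 6/11 < 1, i.e. |z| < 11/6. So R = 11/6.

R = 11/6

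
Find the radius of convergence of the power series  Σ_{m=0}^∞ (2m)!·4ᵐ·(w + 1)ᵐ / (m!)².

R = 1/16

Apply the ratio test: |a_{m+1}| / |a_m| = (2m+1)·(2m+2)/(m+1)² · 4, which tends to 16 as m → ∞.
Thus R = 1/(16) = 1/16.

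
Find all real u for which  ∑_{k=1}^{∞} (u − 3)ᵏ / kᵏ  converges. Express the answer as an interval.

Applying the root test, |a_k|^(1/k) = 1/k → 0.
Since the k-th root of |a_k| tends to 0, the series converges for all real u; R = ∞.

(−∞, ∞)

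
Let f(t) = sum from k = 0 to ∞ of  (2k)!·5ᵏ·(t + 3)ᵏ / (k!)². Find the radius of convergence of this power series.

Ratio test: |a_{k+1}/a_k| = (2k+1)·(2k+2)/(k+1)² · 5 → 20 as k → ∞.
Hence the series converges for |t + 3| < 1/(20) = 1/20, so the radius of convergence is 1/20.

R = 1/20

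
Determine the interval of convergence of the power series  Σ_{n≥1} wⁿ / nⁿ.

Applying the root test, |a_n|^(1/n) = 1/n → 0.
The limit is 0 for every w, so R = ∞.

(−∞, ∞)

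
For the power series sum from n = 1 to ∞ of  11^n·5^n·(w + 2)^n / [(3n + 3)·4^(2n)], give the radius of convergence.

R = 16/55

Apply the ratio test: |a_{n+1}| / |a_n| = [(3n + 3)/(3(n+1) + 3)] · 11·5/16, which tends to 55/16 as n → ∞.
Convergence for |w + 2| · 55/16 < 1, i.e. |w + 2| < 16/55. So R = 16/55.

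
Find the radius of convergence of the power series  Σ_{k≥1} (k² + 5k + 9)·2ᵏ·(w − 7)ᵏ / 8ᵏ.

By the ratio test, |a_{k+1}/a_k| = [((k+1)² + 5(k+1) + 9)/(k² + 5k + 9)] · 2/8 → 1/4.
Thus R = 1/(1/4) = 4.

R = 4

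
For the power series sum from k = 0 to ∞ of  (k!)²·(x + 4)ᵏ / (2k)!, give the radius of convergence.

R = 4

By the ratio test, |a_{k+1}/a_k| = (k+1)²/[(2k+1)·(2k+2)] → 1/4.
Convergence for |x + 4| · 1/4 < 1, i.e. |x + 4| < 4. So R = 4.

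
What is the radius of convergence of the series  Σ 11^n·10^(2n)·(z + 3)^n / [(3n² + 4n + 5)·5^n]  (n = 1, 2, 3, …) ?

R = 1/220

By the ratio test, |a_{n+1}/a_n| = [(3n² + 4n + 5)/(3(n+1)² + 4(n+1) + 5)] · 11·100/5 → 220.
Thus R = 1/(220) = 1/220.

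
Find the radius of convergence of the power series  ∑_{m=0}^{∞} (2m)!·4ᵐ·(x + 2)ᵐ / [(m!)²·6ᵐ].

Apply the ratio test: |a_{m+1}| / |a_m| = (2m+1)·(2m+2)/(m+1)² · 4/6, which tends to 8/3 as m → ∞.
Hence the series converges for |x + 2| < 1/(8/3) = 3/8, so the radius of convergence is 3/8.

R = 3/8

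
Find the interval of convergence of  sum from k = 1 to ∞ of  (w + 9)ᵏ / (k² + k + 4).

[-10, -8]

Apply the ratio test: |a_{k+1}| / |a_k| = (k² + k + 4)/((k+1)² + (k+1) + 4), which tends to 1 as k → ∞.
Hence R = 1.
Check w = -8: the terms are on the order of 1/k², so the series converges absolutely by comparison with the p-series (p = 2 > 1).
At w = -10: the terms are on the order of 1/k², so the series converges absolutely by comparison with the p-series (p = 2 > 1).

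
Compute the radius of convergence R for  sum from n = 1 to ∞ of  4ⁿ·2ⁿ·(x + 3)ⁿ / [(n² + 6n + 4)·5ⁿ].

The ratio of consecutive coefficients is [(n² + 6n + 4)/((n+1)² + 6(n+1) + 4)] · 4·2/5 → 8/5.
Hence the series converges for |x + 3| < 1/(8/5) = 5/8, so the radius of convergence is 5/8.

R = 5/8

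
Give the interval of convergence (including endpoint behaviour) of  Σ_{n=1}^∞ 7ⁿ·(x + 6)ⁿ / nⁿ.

By the Cauchy root test, |a_n|^(1/n) = 7/n → 0.
The limit is 0 for every x, so R = ∞.

(−∞, ∞)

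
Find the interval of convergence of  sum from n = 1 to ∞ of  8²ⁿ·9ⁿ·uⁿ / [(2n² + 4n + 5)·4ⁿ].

[-1/144, 1/144]

The ratio of consecutive coefficients is [(2n² + 4n + 5)/(2(n+1)² + 4(n+1) + 5)] · 64·9/4 → 144.
Hence the series converges for |u| < 1/(144) = 1/144, so the radius of convergence is 1/144.
Endpoint u = 1/144: the series is dominated by a constant times Σ 1/n², which converges (p = 2 > 1).
At u = -1/144: absolute convergence follows by limit comparison with Σ 1/n².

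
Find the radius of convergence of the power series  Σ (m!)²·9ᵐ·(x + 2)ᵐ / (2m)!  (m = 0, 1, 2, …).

Apply the ratio test: |a_{m+1}| / |a_m| = (m+1)²/[(2m+1)·(2m+2)] · 9, which tends to 9/4 as m → ∞.
Thus R = 1/(9/4) = 4/9.

R = 4/9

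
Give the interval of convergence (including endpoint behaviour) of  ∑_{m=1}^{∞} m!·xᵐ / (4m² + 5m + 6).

Apply the ratio test: |a_{m+1}| / |a_m| = (m+1) · (4m² + 5m + 6)/(4(m+1)² + 5(m+1) + 6), which tends to ∞ as m → ∞.
Since the ratio → ∞, the series diverges for every x ≠ 0, and R = 0.

{0}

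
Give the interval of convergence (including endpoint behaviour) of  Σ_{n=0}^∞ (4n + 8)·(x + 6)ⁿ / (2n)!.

The ratio of consecutive coefficients is (4(n+1) + 8)/(4n + 8) · 1/[(2n+1)·(2n+2)] → 0.
Since the limit is 0 < 1 for every x, the series converges on all of ℝ and R = ∞.

(−∞, ∞)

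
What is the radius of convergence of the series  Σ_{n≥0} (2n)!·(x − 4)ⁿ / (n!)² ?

R = 1/4

Ratio test: |a_{n+1}/a_n| = (2n+1)·(2n+2)/(n+1)² → 4 as n → ∞.
The series converges when 4 · |x − 4| < 1, giving R = 1/4.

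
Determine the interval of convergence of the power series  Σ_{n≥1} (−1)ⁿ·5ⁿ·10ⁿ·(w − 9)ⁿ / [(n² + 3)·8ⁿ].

Apply the ratio test: |a_{n+1}| / |a_n| = [(n² + 3)/((n+1)² + 3)] · 5·10/8, which tends to 25/4 as n → ∞.
Convergence for |w − 9| · 25/4 < 1, i.e. |w − 9| < 4/25. So R = 4/25.
Check w = 229/25: absolute convergence follows by limit comparison with Σ 1/n².
At w = 221/25: the series is dominated by a constant times Σ 1/n², which converges (p = 2 > 1).

[221/25, 229/25]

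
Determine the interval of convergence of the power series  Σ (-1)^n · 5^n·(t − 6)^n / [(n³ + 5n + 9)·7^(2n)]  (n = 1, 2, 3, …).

[-19/5, 79/5]

Ratio test: |a_{n+1}/a_n| = [(n³ + 5n + 9)/((n+1)³ + 5(n+1) + 9)] · 5/49 → 5/49 as n → ∞.
Hence the series converges for |t − 6| < 1/(5/49) = 49/5, so the radius of convergence is 49/5.
When t = 79/5, absolute convergence follows by limit comparison with Σ 1/n³.
Check t = -19/5: absolute convergence follows by limit comparison with Σ 1/n³.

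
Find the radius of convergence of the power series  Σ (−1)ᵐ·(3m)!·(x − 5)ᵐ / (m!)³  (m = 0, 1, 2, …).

R = 1/27

Apply the ratio test: |a_{m+1}| / |a_m| = (3m+1)·(3m+2)·(3m+3)/(m+1)³, which tends to 27 as m → ∞.
The series converges when 27 · |x − 5| < 1, giving R = 1/27.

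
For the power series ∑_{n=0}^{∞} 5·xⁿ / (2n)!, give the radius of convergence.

R = ∞

By the ratio test, |a_{n+1}/a_n| = 5/5 · 1/[(2n+1)·(2n+2)] → 0.
Since the limit is 0 < 1 for every x, the series converges on all of ℝ and R = ∞.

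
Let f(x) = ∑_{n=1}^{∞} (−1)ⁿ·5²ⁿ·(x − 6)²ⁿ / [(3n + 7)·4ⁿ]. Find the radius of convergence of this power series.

The ratio of consecutive coefficients is [(3n + 7)/(3(n+1) + 7)] · 25/4 → 25/4.
Writing y = (x − 6)², the series in y has radius 4/25, so |x − 6| < √(4/25) = 2/5 and R = 2/5.

R = 2/5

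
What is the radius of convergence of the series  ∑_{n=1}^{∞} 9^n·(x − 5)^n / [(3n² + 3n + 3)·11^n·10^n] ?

By the ratio test, |a_{n+1}/a_n| = [(3n² + 3n + 3)/(3(n+1)² + 3(n+1) + 3)] · 9/(11·10) → 9/110.
Hence the series converges for |x − 5| < 1/(9/110) = 110/9, so the radius of convergence is 110/9.

R = 110/9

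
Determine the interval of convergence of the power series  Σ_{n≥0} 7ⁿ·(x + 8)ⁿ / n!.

(−∞, ∞)

By the ratio test, |a_{n+1}/a_n| = 7 · 1/(n+1) → 0.
The ratio tends to 0 regardless of x, hence R = ∞.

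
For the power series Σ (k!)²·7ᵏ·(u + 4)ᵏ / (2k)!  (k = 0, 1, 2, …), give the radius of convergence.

R = 4/7

Apply the ratio test: |a_{k+1}| / |a_k| = (k+1)²/[(2k+1)·(2k+2)] · 7, which tends to 7/4 as k → ∞.
The series converges when 7/4 · |u + 4| < 1, giving R = 4/7.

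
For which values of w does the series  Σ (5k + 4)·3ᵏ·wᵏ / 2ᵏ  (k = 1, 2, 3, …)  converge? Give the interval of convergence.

(-2/3, 2/3)

Apply the ratio test: |a_{k+1}| / |a_k| = [(5(k+1) + 4)/(5k + 4)] · 3/2, which tends to 3/2 as k → ∞.
Convergence for |w| · 3/2 < 1, i.e. |w| < 2/3. So R = 2/3.
When w = 2/3, the terms have absolute value of order k, which does not tend to 0, so the series diverges by the divergence test.
Endpoint w = -2/3: the terms have absolute value of order k, which does not tend to 0, so the series diverges by the divergence test.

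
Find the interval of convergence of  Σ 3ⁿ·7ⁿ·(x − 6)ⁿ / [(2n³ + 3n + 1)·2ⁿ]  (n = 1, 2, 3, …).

[124/21, 128/21]

The ratio of consecutive coefficients is [(2n³ + 3n + 1)/(2(n+1)³ + 3(n+1) + 1)] · 3·7/2 → 21/2.
Hence the series converges for |x − 6| < 1/(21/2) = 2/21, so the radius of convergence is 2/21.
When x = 128/21, the terms are on the order of 1/n³, so the series converges absolutely by comparison with the p-series (p = 3 > 1).
When x = 124/21, the terms are on the order of 1/n³, so the series converges absolutely by comparison with the p-series (p = 3 > 1).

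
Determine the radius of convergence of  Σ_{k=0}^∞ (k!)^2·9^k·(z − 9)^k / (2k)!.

The ratio of consecutive coefficients is (k+1)²/[(2k+1)·(2k+2)] · 9 → 9/4.
The series converges when 9/4 · |z − 9| < 1, giving R = 4/9.

R = 4/9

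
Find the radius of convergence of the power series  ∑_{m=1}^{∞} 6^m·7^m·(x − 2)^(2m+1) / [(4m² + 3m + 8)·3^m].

R = √14/14

The ratio of consecutive coefficients is [(4m² + 3m + 8)/(4(m+1)² + 3(m+1) + 8)] · 6·7/3 → 14.
Writing y = (x − 2)², the series in y has radius 1/14, so |x − 2| < √(1/14) and R = √14/14.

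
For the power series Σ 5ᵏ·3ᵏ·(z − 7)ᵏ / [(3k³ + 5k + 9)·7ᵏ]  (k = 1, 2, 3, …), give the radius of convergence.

R = 7/15

Ratio test: |a_{k+1}/a_k| = [(3k³ + 5k + 9)/(3(k+1)³ + 5(k+1) + 9)] · 5·3/7 → 15/7 as k → ∞.
Convergence for |z − 7| · 15/7 < 1, i.e. |z − 7| < 7/15. So R = 7/15.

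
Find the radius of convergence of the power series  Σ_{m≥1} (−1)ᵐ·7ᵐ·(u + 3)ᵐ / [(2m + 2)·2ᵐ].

The ratio of consecutive coefficients is [(2m + 2)/(2(m+1) + 2)] · 7/2 → 7/2.
The series converges when 7/2 · |u + 3| < 1, giving R = 2/7.

R = 2/7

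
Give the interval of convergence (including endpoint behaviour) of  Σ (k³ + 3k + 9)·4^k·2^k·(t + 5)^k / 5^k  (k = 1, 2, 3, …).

(-45/8, -35/8)

Apply the ratio test: |a_{k+1}| / |a_k| = [((k+1)³ + 3(k+1) + 9)/(k³ + 3k + 9)] · 4·2/5, which tends to 8/5 as k → ∞.
Convergence for |t + 5| · 8/5 < 1, i.e. |t + 5| < 5/8. So R = 5/8.
At t = -35/8: the terms have absolute value of order k³, which does not tend to 0, so the series diverges by the divergence test.
When t = -45/8, the k-th term does not approach 0; divergence by the term test.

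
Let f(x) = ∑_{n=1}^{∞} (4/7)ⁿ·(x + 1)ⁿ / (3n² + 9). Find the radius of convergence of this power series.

R = 7/4

By the ratio test, |a_{n+1}/a_n| = [(3n² + 9)/(3(n+1)² + 9)] · 4/7 → 4/7.
The series converges when 4/7 · |x + 1| < 1, giving R = 7/4.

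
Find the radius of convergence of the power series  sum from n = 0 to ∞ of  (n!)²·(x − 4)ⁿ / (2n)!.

By the ratio test, |a_{n+1}/a_n| = (n+1)²/[(2n+1)·(2n+2)] → 1/4.
Thus R = 1/(1/4) = 4.

R = 4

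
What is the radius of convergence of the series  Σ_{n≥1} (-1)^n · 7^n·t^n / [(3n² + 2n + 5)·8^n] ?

By the ratio test, |a_{n+1}/a_n| = [(3n² + 2n + 5)/(3(n+1)² + 2(n+1) + 5)] · 7/8 → 7/8.
Thus R = 1/(7/8) = 8/7.

R = 8/7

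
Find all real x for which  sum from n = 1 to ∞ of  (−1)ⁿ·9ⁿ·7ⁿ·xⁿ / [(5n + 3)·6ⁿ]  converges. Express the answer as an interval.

Apply the ratio test: |a_{n+1}| / |a_n| = [(5n + 3)/(5(n+1) + 3)] · 9·7/6, which tends to 21/2 as n → ∞.
The series converges when 21/2 · |x| < 1, giving R = 2/21.
When x = 2/21, an alternating series whose terms decrease to 0 in absolute value, so it converges by the Leibniz criterion.
When x = -2/21, the terms are asymptotic to a nonzero constant times 1/n, so the series diverges by limit comparison with Σ 1/n.

(-2/21, 2/21]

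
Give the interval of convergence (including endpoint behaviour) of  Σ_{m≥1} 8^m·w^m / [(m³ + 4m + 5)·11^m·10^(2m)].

[-275/2, 275/2]

Apply the ratio test: |a_{m+1}| / |a_m| = [(m³ + 4m + 5)/((m+1)³ + 4(m+1) + 5)] · 8/(11·100), which tends to 2/275 as m → ∞.
Thus R = 1/(2/275) = 275/2.
Check w = 275/2: the terms are on the order of 1/m³, so the series converges absolutely by comparison with the p-series (p = 3 > 1).
When w = -275/2, the terms are on the order of 1/m³, so the series converges absolutely by comparison with the p-series (p = 3 > 1).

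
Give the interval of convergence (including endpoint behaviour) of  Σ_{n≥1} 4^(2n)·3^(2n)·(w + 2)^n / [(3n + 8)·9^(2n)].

[-41/16, -23/16)

The ratio of consecutive coefficients is [(3n + 8)/(3(n+1) + 8)] · 16·9/81 → 16/9.
Convergence for |w + 2| · 16/9 < 1, i.e. |w + 2| < 9/16. So R = 9/16.
Endpoint w = -23/16: the terms behave like c/n; limit comparison with the harmonic series gives divergence.
At w = -41/16: convergence follows from the alternating series test (terms decrease monotonically to 0).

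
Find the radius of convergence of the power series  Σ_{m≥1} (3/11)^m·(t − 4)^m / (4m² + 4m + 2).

By the ratio test, |a_{m+1}/a_m| = [(4m² + 4m + 2)/(4(m+1)² + 4(m+1) + 2)] · 3/11 → 3/11.
Hence the series converges for |t − 4| < 1/(3/11) = 11/3, so the radius of convergence is 11/3.

R = 11/3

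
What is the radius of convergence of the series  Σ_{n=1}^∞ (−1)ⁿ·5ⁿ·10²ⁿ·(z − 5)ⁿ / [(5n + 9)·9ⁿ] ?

R = 9/500

By the ratio test, |a_{n+1}/a_n| = [(5n + 9)/(5(n+1) + 9)] · 5·100/9 → 500/9.
The series converges when 500/9 · |z − 5| < 1, giving R = 9/500.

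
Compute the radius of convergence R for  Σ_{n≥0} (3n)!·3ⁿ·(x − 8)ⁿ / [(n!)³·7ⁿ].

R = 7/81

By the ratio test, |a_{n+1}/a_n| = (3n+1)·(3n+2)·(3n+3)/(n+1)³ · 3/7 → 81/7.
Convergence for |x − 8| · 81/7 < 1, i.e. |x − 8| < 7/81. So R = 7/81.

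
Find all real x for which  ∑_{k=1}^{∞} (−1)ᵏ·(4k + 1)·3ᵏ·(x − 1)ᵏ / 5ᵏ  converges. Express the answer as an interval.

(-2/3, 8/3)

The ratio of consecutive coefficients is [(4(k+1) + 1)/(4k + 1)] · 3/5 → 3/5.
Hence the series converges for |x − 1| < 1/(3/5) = 5/3, so the radius of convergence is 5/3.
Endpoint x = 8/3: the terms have absolute value of order k, which does not tend to 0, so the series diverges by the divergence test.
At x = -2/3: the terms do not tend to 0, so the series diverges.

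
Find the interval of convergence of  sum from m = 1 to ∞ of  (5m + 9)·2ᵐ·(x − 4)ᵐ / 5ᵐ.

Ratio test: |a_{m+1}/a_m| = [(5(m+1) + 9)/(5m + 9)] · 2/5 → 2/5 as m → ∞.
Convergence for |x − 4| · 2/5 < 1, i.e. |x − 4| < 5/2. So R = 5/2.
Check x = 13/2: the m-th term does not approach 0; divergence by the term test.
Check x = 3/2: the terms have absolute value of order m, which does not tend to 0, so the series diverges by the divergence test.

(3/2, 13/2)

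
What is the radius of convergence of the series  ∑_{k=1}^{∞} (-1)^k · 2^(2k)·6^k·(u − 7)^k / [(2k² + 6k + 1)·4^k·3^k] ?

R = 1/2

By the ratio test, |a_{k+1}/a_k| = [(2k² + 6k + 1)/(2(k+1)² + 6(k+1) + 1)] · 4·6/(4·3) → 2.
The series converges when 2 · |u − 7| < 1, giving R = 1/2.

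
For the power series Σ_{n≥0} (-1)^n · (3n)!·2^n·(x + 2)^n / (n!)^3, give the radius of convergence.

R = 1/54

The ratio of consecutive coefficients is (3n+1)·(3n+2)·(3n+3)/(n+1)³ · 2 → 54.
Thus R = 1/(54) = 1/54.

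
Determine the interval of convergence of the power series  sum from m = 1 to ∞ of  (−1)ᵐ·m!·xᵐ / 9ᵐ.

{0}

The ratio of consecutive coefficients is (m+1) · 1/9 → ∞.
The terms grow without bound for any x ≠ 0, so R = 0 (convergence only at x = 0).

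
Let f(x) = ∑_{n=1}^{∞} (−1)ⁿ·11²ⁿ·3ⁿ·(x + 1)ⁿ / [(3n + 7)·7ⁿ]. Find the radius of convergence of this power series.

R = 7/363

By the ratio test, |a_{n+1}/a_n| = [(3n + 7)/(3(n+1) + 7)] · 121·3/7 → 363/7.
Thus R = 1/(363/7) = 7/363.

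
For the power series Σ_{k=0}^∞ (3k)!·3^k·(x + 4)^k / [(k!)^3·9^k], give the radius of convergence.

Apply the ratio test: |a_{k+1}| / |a_k| = (3k+1)·(3k+2)·(3k+3)/(k+1)³ · 3/9, which tends to 9 as k → ∞.
Thus R = 1/(9) = 1/9.

R = 1/9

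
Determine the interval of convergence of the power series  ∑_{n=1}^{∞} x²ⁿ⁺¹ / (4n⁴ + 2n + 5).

[-1, 1]

Apply the ratio test: |a_{n+1}| / |a_n| = (4n⁴ + 2n + 5)/(4(n+1)⁴ + 2(n+1) + 5), which tends to 1 as n → ∞.
Writing y = x², the series in y has radius 1, so |x| < √(1) = 1 and R = 1.
When x = 1, the series is dominated by a constant times Σ 1/n⁴, which converges (p = 4 > 1).
At x = -1: absolute convergence follows by limit comparison with Σ 1/n⁴.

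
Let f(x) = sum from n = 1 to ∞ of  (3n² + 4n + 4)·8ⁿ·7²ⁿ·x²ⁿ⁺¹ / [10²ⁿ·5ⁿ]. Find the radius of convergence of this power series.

R = 5√10/14

The ratio of consecutive coefficients is [(3(n+1)² + 4(n+1) + 4)/(3n² + 4n + 4)] · 8·49/(100·5) → 98/125.
Successive powers of x differ by 2, so the series converges when |x|² · 98/125 < 1, i.e. |x| < √(125/98). So R = 5√10/14.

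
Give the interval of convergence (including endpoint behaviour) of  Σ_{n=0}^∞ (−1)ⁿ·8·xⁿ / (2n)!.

The ratio of consecutive coefficients is 8/8 · 1/[(2n+1)·(2n+2)] → 0.
Since the limit is 0 < 1 for every x, the series converges on all of ℝ and R = ∞.

(−∞, ∞)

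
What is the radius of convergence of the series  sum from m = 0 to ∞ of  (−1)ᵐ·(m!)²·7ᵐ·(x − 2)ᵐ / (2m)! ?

Apply the ratio test: |a_{m+1}| / |a_m| = (m+1)²/[(2m+1)·(2m+2)] · 7, which tends to 7/4 as m → ∞.
The series converges when 7/4 · |x − 2| < 1, giving R = 4/7.

R = 4/7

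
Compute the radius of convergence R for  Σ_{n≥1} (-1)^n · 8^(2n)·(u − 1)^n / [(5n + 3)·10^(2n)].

R = 25/16

Ratio test: |a_{n+1}/a_n| = [(5n + 3)/(5(n+1) + 3)] · 64/100 → 16/25 as n → ∞.
The series converges when 16/25 · |u − 1| < 1, giving R = 25/16.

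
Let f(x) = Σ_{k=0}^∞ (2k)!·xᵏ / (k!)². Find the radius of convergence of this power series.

R = 1/4

The ratio of consecutive coefficients is (2k+1)·(2k+2)/(k+1)² → 4.
The series converges when 4 · |x| < 1, giving R = 1/4.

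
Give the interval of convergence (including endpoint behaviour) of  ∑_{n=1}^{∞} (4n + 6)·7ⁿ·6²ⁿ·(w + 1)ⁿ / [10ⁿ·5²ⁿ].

Apply the ratio test: |a_{n+1}| / |a_n| = [(4(n+1) + 6)/(4n + 6)] · 7·36/(10·25), which tends to 126/125 as n → ∞.
Hence the series converges for |w + 1| < 1/(126/125) = 125/126, so the radius of convergence is 125/126.
When w = -1/126, the n-th term does not approach 0; divergence by the term test.
Check w = -251/126: the terms have absolute value of order n, which does not tend to 0, so the series diverges by the divergence test.

(-251/126, -1/126)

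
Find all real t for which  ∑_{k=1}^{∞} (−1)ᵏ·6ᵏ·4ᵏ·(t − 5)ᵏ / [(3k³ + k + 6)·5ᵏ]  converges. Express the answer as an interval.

[115/24, 125/24]

The ratio of consecutive coefficients is [(3k³ + k + 6)/(3(k+1)³ + (k+1) + 6)] · 6·4/5 → 24/5.
The series converges when 24/5 · |t − 5| < 1, giving R = 5/24.
Check t = 125/24: the series is dominated by a constant times Σ 1/k³, which converges (p = 3 > 1).
Endpoint t = 115/24: absolute convergence follows by limit comparison with Σ 1/k³.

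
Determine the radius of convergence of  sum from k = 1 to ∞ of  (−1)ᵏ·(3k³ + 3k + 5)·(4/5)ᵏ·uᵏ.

Ratio test: |a_{k+1}/a_k| = [(3(k+1)³ + 3(k+1) + 5)/(3k³ + 3k + 5)] · 4/5 → 4/5 as k → ∞.
Convergence for |u| · 4/5 < 1, i.e. |u| < 5/4. So R = 5/4.

R = 5/4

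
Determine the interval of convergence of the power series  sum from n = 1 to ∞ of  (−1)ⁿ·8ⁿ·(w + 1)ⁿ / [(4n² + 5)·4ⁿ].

The ratio of consecutive coefficients is [(4n² + 5)/(4(n+1)² + 5)] · 8/4 → 2.
The series converges when 2 · |w + 1| < 1, giving R = 1/2.
At w = -1/2: the terms are on the order of 1/n², so the series converges absolutely by comparison with the p-series (p = 2 > 1).
When w = -3/2, the series is dominated by a constant times Σ 1/n², which converges (p = 2 > 1).

[-3/2, -1/2]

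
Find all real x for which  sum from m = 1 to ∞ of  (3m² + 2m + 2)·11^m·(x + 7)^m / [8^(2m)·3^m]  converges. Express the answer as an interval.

(-269/11, 115/11)

The ratio of consecutive coefficients is [(3(m+1)² + 2(m+1) + 2)/(3m² + 2m + 2)] · 11/(64·3) → 11/192.
Hence the series converges for |x + 7| < 1/(11/192) = 192/11, so the radius of convergence is 192/11.
When x = 115/11, the terms have absolute value of order m², which does not tend to 0, so the series diverges by the divergence test.
At x = -269/11: the terms have absolute value of order m², which does not tend to 0, so the series diverges by the divergence test.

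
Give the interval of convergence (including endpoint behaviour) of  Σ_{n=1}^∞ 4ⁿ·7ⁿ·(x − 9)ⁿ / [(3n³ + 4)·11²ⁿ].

The ratio of consecutive coefficients is [(3n³ + 4)/(3(n+1)³ + 4)] · 4·7/121 → 28/121.
Convergence for |x − 9| · 28/121 < 1, i.e. |x − 9| < 121/28. So R = 121/28.
Endpoint x = 373/28: the series is dominated by a constant times Σ 1/n³, which converges (p = 3 > 1).
Check x = 131/28: the terms are on the order of 1/n³, so the series converges absolutely by comparison with the p-series (p = 3 > 1).

[131/28, 373/28]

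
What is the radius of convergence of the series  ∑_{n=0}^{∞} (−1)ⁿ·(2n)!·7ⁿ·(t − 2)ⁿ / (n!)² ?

R = 1/28

The ratio of consecutive coefficients is (2n+1)·(2n+2)/(n+1)² · 7 → 28.
Convergence for |t − 2| · 28 < 1, i.e. |t − 2| < 1/28. So R = 1/28.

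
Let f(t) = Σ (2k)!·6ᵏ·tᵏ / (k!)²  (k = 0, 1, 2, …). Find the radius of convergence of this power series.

Ratio test: |a_{k+1}/a_k| = (2k+1)·(2k+2)/(k+1)² · 6 → 24 as k → ∞.
The series converges when 24 · |t| < 1, giving R = 1/24.

R = 1/24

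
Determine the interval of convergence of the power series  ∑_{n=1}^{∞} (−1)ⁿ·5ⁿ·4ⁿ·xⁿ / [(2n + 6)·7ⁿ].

(-7/20, 7/20]

By the ratio test, |a_{n+1}/a_n| = [(2n + 6)/(2(n+1) + 6)] · 5·4/7 → 20/7.
Convergence for |x| · 20/7 < 1, i.e. |x| < 7/20. So R = 7/20.
Check x = 7/20: the terms alternate in sign and decrease monotonically to 0 in absolute value (size ~ c/n), so the alternating series test gives convergence.
When x = -7/20, the terms behave like c/n; limit comparison with the harmonic series gives divergence.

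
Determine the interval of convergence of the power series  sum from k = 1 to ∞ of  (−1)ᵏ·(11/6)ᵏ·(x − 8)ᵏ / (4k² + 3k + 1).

[82/11, 94/11]

Ratio test: |a_{k+1}/a_k| = [(4k² + 3k + 1)/(4(k+1)² + 3(k+1) + 1)] · 11/6 → 11/6 as k → ∞.
Thus R = 1/(11/6) = 6/11.
At x = 94/11: the series is dominated by a constant times Σ 1/k², which converges (p = 2 > 1).
Check x = 82/11: absolute convergence follows by limit comparison with Σ 1/k².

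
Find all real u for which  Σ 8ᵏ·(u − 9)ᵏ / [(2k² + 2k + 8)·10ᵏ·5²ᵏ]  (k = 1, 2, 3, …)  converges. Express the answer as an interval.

[-89/4, 161/4]

By the ratio test, |a_{k+1}/a_k| = [(2k² + 2k + 8)/(2(k+1)² + 2(k+1) + 8)] · 8/(10·25) → 4/125.
Thus R = 1/(4/125) = 125/4.
At u = 161/4: the series is dominated by a constant times Σ 1/k², which converges (p = 2 > 1).
When u = -89/4, the terms are on the order of 1/k², so the series converges absolutely by comparison with the p-series (p = 2 > 1).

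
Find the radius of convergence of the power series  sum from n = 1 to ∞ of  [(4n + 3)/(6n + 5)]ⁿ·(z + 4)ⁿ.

Root test: |a_n|^(1/n) = (4n + 3)/(6n + 5) → 2/3.
Convergence for |z + 4| · 2/3 < 1, i.e. |z + 4| < 3/2. So R = 3/2.

R = 3/2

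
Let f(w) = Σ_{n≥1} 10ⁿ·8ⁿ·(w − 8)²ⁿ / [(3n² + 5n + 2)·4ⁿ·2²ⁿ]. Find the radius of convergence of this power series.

R = √5/5

The ratio of consecutive coefficients is [(3n² + 5n + 2)/(3(n+1)² + 5(n+1) + 2)] · 10·8/(4·4) → 5.
Successive powers of (w − 8) differ by 2, so the series converges when |w − 8|² · 5 < 1, i.e. |w − 8| < √(1/5). So R = √5/5.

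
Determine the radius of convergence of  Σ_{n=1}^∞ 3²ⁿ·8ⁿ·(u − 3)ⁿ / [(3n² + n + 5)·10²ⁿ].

Apply the ratio test: |a_{n+1}| / |a_n| = [(3n² + n + 5)/(3(n+1)² + (n+1) + 5)] · 9·8/100, which tends to 18/25 as n → ∞.
The series converges when 18/25 · |u − 3| < 1, giving R = 25/18.

R = 25/18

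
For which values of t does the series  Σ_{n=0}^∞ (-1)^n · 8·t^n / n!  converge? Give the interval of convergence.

(−∞, ∞)

By the ratio test, |a_{n+1}/a_n| = 8/8 · 1/(n+1) → 0.
The ratio tends to 0 regardless of t, hence R = ∞.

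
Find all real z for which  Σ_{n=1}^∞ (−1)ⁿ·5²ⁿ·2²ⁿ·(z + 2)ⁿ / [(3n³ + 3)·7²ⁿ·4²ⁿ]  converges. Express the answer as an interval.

The ratio of consecutive coefficients is [(3n³ + 3)/(3(n+1)³ + 3)] · 25·4/(49·16) → 25/196.
Hence the series converges for |z + 2| < 1/(25/196) = 196/25, so the radius of convergence is 196/25.
When z = 146/25, absolute convergence follows by limit comparison with Σ 1/n³.
Check z = -246/25: absolute convergence follows by limit comparison with Σ 1/n³.

[-246/25, 146/25]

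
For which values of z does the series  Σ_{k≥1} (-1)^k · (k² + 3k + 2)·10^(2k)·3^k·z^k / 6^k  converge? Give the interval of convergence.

(-1/50, 1/50)

Apply the ratio test: |a_{k+1}| / |a_k| = [((k+1)² + 3(k+1) + 2)/(k² + 3k + 2)] · 100·3/6, which tends to 50 as k → ∞.
Hence the series converges for |z| < 1/(50) = 1/50, so the radius of convergence is 1/50.
At z = 1/50: the terms do not tend to 0, so the series diverges.
Endpoint z = -1/50: the terms have absolute value of order k², which does not tend to 0, so the series diverges by the divergence test.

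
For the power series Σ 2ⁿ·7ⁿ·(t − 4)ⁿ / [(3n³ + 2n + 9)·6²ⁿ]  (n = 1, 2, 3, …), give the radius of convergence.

R = 18/7

By the ratio test, |a_{n+1}/a_n| = [(3n³ + 2n + 9)/(3(n+1)³ + 2(n+1) + 9)] · 2·7/36 → 7/18.
The series converges when 7/18 · |t − 4| < 1, giving R = 18/7.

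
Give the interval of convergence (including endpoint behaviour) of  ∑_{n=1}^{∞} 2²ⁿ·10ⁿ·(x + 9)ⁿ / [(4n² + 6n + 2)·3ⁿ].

Ratio test: |a_{n+1}/a_n| = [(4n² + 6n + 2)/(4(n+1)² + 6(n+1) + 2)] · 4·10/3 → 40/3 as n → ∞.
Thus R = 1/(40/3) = 3/40.
At x = -357/40: absolute convergence follows by limit comparison with Σ 1/n².
When x = -363/40, absolute convergence follows by limit comparison with Σ 1/n².

[-363/40, -357/40]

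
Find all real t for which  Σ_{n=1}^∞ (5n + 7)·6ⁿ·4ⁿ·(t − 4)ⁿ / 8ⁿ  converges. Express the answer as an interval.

(11/3, 13/3)

The ratio of consecutive coefficients is [(5(n+1) + 7)/(5n + 7)] · 6·4/8 → 3.
Thus R = 1/(3) = 1/3.
Endpoint t = 13/3: the terms have absolute value of order n, which does not tend to 0, so the series diverges by the divergence test.
At t = 11/3: the terms do not tend to 0, so the series diverges.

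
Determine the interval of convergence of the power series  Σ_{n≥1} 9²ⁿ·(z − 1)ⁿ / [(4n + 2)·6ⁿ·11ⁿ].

The ratio of consecutive coefficients is [(4n + 2)/(4(n+1) + 2)] · 81/(6·11) → 27/22.
Hence the series converges for |z − 1| < 1/(27/22) = 22/27, so the radius of convergence is 22/27.
Endpoint z = 49/27: comparison with the harmonic series Σ 1/n shows the series diverges.
When z = 5/27, convergence follows from the alternating series test (terms decrease monotonically to 0).

[5/27, 49/27)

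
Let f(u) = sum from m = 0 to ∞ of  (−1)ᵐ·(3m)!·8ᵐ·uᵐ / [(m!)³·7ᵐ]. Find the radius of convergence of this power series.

Apply the ratio test: |a_{m+1}| / |a_m| = (3m+1)·(3m+2)·(3m+3)/(m+1)³ · 8/7, which tends to 216/7 as m → ∞.
Hence the series converges for |u| < 1/(216/7) = 7/216, so the radius of convergence is 7/216.

R = 7/216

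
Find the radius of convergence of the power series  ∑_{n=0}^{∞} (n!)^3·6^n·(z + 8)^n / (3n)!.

R = 9/2

Apply the ratio test: |a_{n+1}| / |a_n| = (n+1)³/[(3n+1)·(3n+2)·(3n+3)] · 6, which tends to 2/9 as n → ∞.
The series converges when 2/9 · |z + 8| < 1, giving R = 9/2.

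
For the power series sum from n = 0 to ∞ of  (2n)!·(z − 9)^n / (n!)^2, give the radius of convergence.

By the ratio test, |a_{n+1}/a_n| = (2n+1)·(2n+2)/(n+1)² → 4.
Hence the series converges for |z − 9| < 1/(4) = 1/4, so the radius of convergence is 1/4.

R = 1/4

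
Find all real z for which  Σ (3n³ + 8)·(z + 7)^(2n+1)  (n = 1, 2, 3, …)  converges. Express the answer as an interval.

(-8, -6)

Apply the ratio test: |a_{n+1}| / |a_n| = (3(n+1)³ + 8)/(3n³ + 8), which tends to 1 as n → ∞.
Since the exponent of (z + 7) increases by 2 each term, convergence requires |z + 7|² < 1, hence R = 1.
Check z = -6: the terms have absolute value of order n³, which does not tend to 0, so the series diverges by the divergence test.
Check z = -8: the n-th term does not approach 0; divergence by the term test.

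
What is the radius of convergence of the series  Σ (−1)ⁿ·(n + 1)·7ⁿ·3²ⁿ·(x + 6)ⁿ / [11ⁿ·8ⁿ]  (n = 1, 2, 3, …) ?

By the ratio test, |a_{n+1}/a_n| = [((n+1) + 1)/(n + 1)] · 7·9/(11·8) → 63/88.
Thus R = 1/(63/88) = 88/63.

R = 88/63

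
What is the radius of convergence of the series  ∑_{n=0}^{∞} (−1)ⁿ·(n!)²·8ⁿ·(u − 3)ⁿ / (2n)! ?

R = 1/2

Apply the ratio test: |a_{n+1}| / |a_n| = (n+1)²/[(2n+1)·(2n+2)] · 8, which tends to 2 as n → ∞.
Thus R = 1/(2) = 1/2.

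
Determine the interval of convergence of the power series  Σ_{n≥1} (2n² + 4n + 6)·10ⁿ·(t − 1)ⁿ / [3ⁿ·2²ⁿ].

The ratio of consecutive coefficients is [(2(n+1)² + 4(n+1) + 6)/(2n² + 4n + 6)] · 10/(3·4) → 5/6.
Thus R = 1/(5/6) = 6/5.
Check t = 11/5: the terms have absolute value of order n², which does not tend to 0, so the series diverges by the divergence test.
Check t = -1/5: the terms do not tend to 0, so the series diverges.

(-1/5, 11/5)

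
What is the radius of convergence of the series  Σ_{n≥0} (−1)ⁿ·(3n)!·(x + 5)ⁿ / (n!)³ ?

By the ratio test, |a_{n+1}/a_n| = (3n+1)·(3n+2)·(3n+3)/(n+1)³ → 27.
Convergence for |x + 5| · 27 < 1, i.e. |x + 5| < 1/27. So R = 1/27.

R = 1/27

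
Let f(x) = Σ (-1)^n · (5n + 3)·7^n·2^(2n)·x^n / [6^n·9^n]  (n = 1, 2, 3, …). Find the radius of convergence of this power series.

Ratio test: |a_{n+1}/a_n| = [(5(n+1) + 3)/(5n + 3)] · 7·4/(6·9) → 14/27 as n → ∞.
Thus R = 1/(14/27) = 27/14.

R = 27/14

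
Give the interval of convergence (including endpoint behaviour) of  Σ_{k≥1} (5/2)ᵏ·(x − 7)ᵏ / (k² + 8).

[33/5, 37/5]

By the ratio test, |a_{k+1}/a_k| = [(k² + 8)/((k+1)² + 8)] · 5/2 → 5/2.
The series converges when 5/2 · |x − 7| < 1, giving R = 2/5.
At x = 37/5: the series is dominated by a constant times Σ 1/k², which converges (p = 2 > 1).
When x = 33/5, the terms are on the order of 1/k², so the series converges absolutely by comparison with the p-series (p = 2 > 1).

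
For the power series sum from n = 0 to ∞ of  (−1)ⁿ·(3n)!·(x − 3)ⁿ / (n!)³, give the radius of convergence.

R = 1/27

By the ratio test, |a_{n+1}/a_n| = (3n+1)·(3n+2)·(3n+3)/(n+1)³ → 27.
Hence the series converges for |x − 3| < 1/(27) = 1/27, so the radius of convergence is 1/27.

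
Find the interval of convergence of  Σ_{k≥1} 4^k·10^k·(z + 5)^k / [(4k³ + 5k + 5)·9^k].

The ratio of consecutive coefficients is [(4k³ + 5k + 5)/(4(k+1)³ + 5(k+1) + 5)] · 4·10/9 → 40/9.
Hence the series converges for |z + 5| < 1/(40/9) = 9/40, so the radius of convergence is 9/40.
Endpoint z = -191/40: absolute convergence follows by limit comparison with Σ 1/k³.
Endpoint z = -209/40: the terms are on the order of 1/k³, so the series converges absolutely by comparison with the p-series (p = 3 > 1).

[-209/40, -191/40]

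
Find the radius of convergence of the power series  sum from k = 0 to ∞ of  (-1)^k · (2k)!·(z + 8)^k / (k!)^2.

Apply the ratio test: |a_{k+1}| / |a_k| = (2k+1)·(2k+2)/(k+1)², which tends to 4 as k → ∞.
Thus R = 1/(4) = 1/4.

R = 1/4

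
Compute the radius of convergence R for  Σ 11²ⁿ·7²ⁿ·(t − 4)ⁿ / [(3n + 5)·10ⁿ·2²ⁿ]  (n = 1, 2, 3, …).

The ratio of consecutive coefficients is [(3n + 5)/(3(n+1) + 5)] · 121·49/(10·4) → 5929/40.
Convergence for |t − 4| · 5929/40 < 1, i.e. |t − 4| < 40/5929. So R = 40/5929.

R = 40/5929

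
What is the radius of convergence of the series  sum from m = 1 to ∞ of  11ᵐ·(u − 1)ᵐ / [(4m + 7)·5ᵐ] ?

Ratio test: |a_{m+1}/a_m| = [(4m + 7)/(4(m+1) + 7)] · 11/5 → 11/5 as m → ∞.
The series converges when 11/5 · |u − 1| < 1, giving R = 5/11.

R = 5/11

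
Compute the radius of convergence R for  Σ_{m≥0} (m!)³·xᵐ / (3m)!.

R = 27

Ratio test: |a_{m+1}/a_m| = (m+1)³/[(3m+1)·(3m+2)·(3m+3)] → 1/27 as m → ∞.
Thus R = 1/(1/27) = 27.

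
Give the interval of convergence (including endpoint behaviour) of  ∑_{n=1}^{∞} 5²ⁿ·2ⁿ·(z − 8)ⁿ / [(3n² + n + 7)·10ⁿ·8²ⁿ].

[-24/5, 104/5]

Apply the ratio test: |a_{n+1}| / |a_n| = [(3n² + n + 7)/(3(n+1)² + (n+1) + 7)] · 25·2/(10·64), which tends to 5/64 as n → ∞.
The series converges when 5/64 · |z − 8| < 1, giving R = 64/5.
At z = 104/5: the series is dominated by a constant times Σ 1/n², which converges (p = 2 > 1).
Endpoint z = -24/5: the series is dominated by a constant times Σ 1/n², which converges (p = 2 > 1).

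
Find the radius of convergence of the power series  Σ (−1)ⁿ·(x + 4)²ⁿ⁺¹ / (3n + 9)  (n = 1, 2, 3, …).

Ratio test: |a_{n+1}/a_n| = (3n + 9)/(3(n+1) + 9) → 1 as n → ∞.
Successive powers of (x + 4) differ by 2, so the series converges when |x + 4|² · 1 < 1, i.e. |x + 4| < √(1) = 1. So R = 1.

R = 1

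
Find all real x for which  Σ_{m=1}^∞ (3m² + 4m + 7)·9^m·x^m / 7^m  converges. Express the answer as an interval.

(-7/9, 7/9)

The ratio of consecutive coefficients is [(3(m+1)² + 4(m+1) + 7)/(3m² + 4m + 7)] · 9/7 → 9/7.
Thus R = 1/(9/7) = 7/9.
When x = 7/9, the terms do not tend to 0, so the series diverges.
Check x = -7/9: the terms have absolute value of order m², which does not tend to 0, so the series diverges by the divergence test.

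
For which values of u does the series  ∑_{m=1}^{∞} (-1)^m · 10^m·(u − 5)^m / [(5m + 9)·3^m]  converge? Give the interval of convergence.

Apply the ratio test: |a_{m+1}| / |a_m| = [(5m + 9)/(5(m+1) + 9)] · 10/3, which tends to 10/3 as m → ∞.
Convergence for |u − 5| · 10/3 < 1, i.e. |u − 5| < 3/10. So R = 3/10.
Endpoint u = 53/10: the terms alternate in sign and decrease monotonically to 0 in absolute value (size ~ c/m), so the alternating series test gives convergence.
When u = 47/10, the terms are asymptotic to a nonzero constant times 1/m, so the series diverges by limit comparison with Σ 1/m.

(47/10, 53/10]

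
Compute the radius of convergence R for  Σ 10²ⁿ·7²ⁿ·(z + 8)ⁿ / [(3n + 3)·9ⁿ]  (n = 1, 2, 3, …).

Apply the ratio test: |a_{n+1}| / |a_n| = [(3n + 3)/(3(n+1) + 3)] · 100·49/9, which tends to 4900/9 as n → ∞.
Hence the series converges for |z + 8| < 1/(4900/9) = 9/4900, so the radius of convergence is 9/4900.

R = 9/4900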